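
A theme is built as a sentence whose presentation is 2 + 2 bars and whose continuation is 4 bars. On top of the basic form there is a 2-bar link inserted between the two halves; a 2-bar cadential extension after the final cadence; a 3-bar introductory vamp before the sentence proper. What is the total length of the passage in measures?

Basic sentence: 2 + 2 + 4 = 8 bars.
8 (basic form) + 2 (link) + 2 (cadential extension) + 3 (introduction) = 15.

15 measures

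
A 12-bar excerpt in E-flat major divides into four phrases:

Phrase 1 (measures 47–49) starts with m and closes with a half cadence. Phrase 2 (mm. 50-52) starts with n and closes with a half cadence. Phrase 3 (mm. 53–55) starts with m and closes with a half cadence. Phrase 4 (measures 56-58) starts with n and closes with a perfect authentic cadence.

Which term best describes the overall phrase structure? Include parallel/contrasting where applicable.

parallel double period

Four phrases in two halves: the first half (measures 47–52) ends with a half cadence, the second (mm. 53-58) with a perfect authentic cadence — a large antecedent–consequent pair, i.e. a double period.
Phrase 3 begins with the same material as phrase 1, making it parallel.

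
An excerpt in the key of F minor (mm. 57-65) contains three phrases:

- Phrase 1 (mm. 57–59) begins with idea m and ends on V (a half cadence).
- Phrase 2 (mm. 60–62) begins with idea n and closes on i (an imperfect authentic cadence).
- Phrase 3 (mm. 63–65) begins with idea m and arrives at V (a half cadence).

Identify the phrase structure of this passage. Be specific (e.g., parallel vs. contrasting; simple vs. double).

The final phrase closes with a half cadence, which is not stronger than the preceding imperfect authentic cadence; the 3 phrases lack an overall antecedent–consequent design and so form a phrase group.

phrase group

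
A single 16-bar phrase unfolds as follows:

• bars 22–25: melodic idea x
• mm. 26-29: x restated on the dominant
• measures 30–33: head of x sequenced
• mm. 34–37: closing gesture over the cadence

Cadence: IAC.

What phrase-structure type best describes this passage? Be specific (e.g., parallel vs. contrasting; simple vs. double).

Basic idea (mm. 22-25) + its repetition (bars 26-29) form the presentation; fragmentation and cadence (measures 30–37) form the continuation — the 16-bar whole is a sentence.

sentence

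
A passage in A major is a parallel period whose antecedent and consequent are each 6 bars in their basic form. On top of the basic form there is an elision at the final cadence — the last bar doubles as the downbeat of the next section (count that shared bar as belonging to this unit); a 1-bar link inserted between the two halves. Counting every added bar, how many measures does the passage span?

13 measures

Basic parallel period: 6 + 6 = 12 bars.
12 (basic form) + 1 (link) = 13.
The elision shares a bar with the next section but does not change this unit's count.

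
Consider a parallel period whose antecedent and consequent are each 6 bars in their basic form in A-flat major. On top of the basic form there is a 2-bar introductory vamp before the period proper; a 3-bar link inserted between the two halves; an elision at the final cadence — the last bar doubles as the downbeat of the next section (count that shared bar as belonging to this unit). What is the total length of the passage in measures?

Basic parallel period: 6 + 6 = 12 bars.
12 (basic form) + 2 (introduction) + 3 (link) = 17.
The elision shares a bar with the next section but does not change this unit's count.

17 measures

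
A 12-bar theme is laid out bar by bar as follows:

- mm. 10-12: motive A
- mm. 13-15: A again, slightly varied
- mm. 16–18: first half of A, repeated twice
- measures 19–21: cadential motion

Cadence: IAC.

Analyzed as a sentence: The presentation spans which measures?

measures 10–15

The presentation of a sentence is the basic idea (measures 10-12) plus its repetition (mm. 13-15); the presentation is therefore mm. 10–15.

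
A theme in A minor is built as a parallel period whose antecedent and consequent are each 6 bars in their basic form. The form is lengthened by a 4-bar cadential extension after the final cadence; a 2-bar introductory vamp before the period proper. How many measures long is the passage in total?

Basic parallel period: 6 + 6 = 12 bars.
12 (basic form) + 4 (cadential extension) + 2 (introduction) = 18.

18 measures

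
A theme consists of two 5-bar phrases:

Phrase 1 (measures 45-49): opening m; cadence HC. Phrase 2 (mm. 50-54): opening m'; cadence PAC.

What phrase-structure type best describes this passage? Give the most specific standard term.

parallel period

Phrase 1 ends with a half cadence (weaker) and phrase 2 with a perfect authentic cadence (stronger): antecedent + consequent = a period.
The two phrases open with the same material (m / m'), so the period is parallel.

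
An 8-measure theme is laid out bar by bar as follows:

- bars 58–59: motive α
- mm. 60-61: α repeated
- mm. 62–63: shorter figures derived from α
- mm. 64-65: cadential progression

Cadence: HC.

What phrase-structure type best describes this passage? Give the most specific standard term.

Basic idea (measures 58–59) + its repetition (mm. 60–61) form the presentation; fragmentation and cadence (bars 62-65) form the continuation — the 8-bar whole is a sentence.

sentence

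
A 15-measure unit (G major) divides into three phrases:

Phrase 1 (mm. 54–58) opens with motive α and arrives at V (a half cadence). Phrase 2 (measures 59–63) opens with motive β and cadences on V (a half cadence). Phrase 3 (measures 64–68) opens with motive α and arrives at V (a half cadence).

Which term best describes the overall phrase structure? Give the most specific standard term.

phrase group

The final phrase closes with a half cadence, which is not stronger than the preceding half cadence; the 3 phrases lack an overall antecedent–consequent design and so form a phrase group.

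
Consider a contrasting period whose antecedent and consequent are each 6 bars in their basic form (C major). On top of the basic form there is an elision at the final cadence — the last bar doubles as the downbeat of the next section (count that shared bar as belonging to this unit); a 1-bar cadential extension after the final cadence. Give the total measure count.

Basic contrasting period: 6 + 6 = 12 bars.
12 (basic form) + 1 (cadential extension) = 13.
The elision shares a bar with the next section but does not change this unit's count.

13 measures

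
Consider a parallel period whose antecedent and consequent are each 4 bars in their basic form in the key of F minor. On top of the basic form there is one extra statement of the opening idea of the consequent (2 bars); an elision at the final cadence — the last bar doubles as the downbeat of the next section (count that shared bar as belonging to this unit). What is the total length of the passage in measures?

Basic parallel period: 4 + 4 = 8 bars.
8 (basic form) + 2 (extra statement) = 10.
The elision shares a bar with the next section but does not change this unit's count.

10 measures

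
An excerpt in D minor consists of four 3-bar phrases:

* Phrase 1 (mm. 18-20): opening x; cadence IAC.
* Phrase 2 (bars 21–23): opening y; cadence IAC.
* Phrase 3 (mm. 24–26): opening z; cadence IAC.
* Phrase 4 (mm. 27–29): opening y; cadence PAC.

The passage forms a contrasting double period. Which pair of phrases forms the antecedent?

In a double period the first pair of phrases (ending imperfect authentic cadence) is the large antecedent and the second pair (ending perfect authentic cadence) is the large consequent; the antecedent is phrases 1 and 2.

phrases 1 and 2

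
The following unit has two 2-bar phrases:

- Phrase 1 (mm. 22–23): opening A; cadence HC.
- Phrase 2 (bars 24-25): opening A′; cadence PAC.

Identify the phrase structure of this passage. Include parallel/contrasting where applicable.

Phrase 1 ends with a half cadence (weaker) and phrase 2 with a perfect authentic cadence (stronger): antecedent + consequent = a period.
The two phrases open with the same material (A / A′), so the period is parallel.

parallel period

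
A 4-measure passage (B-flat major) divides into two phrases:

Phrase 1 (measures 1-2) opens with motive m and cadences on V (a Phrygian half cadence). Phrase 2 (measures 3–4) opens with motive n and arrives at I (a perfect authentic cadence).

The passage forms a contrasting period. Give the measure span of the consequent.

The phrase ending with the weaker cadence (Phrygian half cadence) is the antecedent; the one ending more conclusively (perfect authentic cadence) is the consequent. The consequent is measures 3–4.

measures 3–4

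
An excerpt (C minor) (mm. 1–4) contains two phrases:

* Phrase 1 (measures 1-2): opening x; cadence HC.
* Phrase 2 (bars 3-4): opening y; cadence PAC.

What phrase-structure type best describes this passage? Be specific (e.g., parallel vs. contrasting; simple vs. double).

contrasting period

Phrase 1 ends with a half cadence (weaker) and phrase 2 with a perfect authentic cadence (stronger): antecedent + consequent = a period.
The two phrases open with different material (x / y), so the period is contrasting.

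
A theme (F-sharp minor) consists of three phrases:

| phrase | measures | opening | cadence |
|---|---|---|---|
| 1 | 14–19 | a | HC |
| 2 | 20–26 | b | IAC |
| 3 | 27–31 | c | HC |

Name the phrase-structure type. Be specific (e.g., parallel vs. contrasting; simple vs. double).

phrase group

The final phrase closes with a half cadence, which is not stronger than the preceding imperfect authentic cadence; the 3 phrases lack an overall antecedent–consequent design and so form a phrase group.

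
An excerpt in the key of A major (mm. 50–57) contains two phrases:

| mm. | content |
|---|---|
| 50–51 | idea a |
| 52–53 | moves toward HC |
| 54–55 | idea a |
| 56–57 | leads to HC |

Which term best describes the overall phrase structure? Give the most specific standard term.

repeated phrase

Both phrases have the same opening (a) and the same cadence (half cadence): the second is a restatement, not a consequent, so this is a repeated phrase rather than a period.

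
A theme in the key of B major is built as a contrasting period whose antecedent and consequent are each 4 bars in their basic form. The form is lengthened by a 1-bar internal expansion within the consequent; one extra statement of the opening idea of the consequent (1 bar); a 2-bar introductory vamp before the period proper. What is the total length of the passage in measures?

12 measures

Basic contrasting period: 4 + 4 = 8 bars.
8 (basic form) + 1 (internal expansion) + 1 (extra statement) + 2 (introduction) = 12.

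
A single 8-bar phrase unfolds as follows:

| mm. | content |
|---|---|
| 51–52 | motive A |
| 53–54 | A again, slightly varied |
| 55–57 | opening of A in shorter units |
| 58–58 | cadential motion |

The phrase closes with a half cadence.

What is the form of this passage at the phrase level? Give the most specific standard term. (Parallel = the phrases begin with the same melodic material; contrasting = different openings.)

Basic idea (mm. 51-52) + its repetition (bars 53–54) form the presentation; fragmentation and cadence (measures 55-58) form the continuation — the 8-bar whole is a sentence.

sentence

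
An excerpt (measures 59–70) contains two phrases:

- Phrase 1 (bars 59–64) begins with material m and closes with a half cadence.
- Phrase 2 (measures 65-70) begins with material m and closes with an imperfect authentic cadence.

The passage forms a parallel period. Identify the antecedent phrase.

phrase 1

The phrase ending with the weaker cadence (half cadence) is the antecedent; the one ending more conclusively (imperfect authentic cadence) is the consequent. The antecedent is phrase 1.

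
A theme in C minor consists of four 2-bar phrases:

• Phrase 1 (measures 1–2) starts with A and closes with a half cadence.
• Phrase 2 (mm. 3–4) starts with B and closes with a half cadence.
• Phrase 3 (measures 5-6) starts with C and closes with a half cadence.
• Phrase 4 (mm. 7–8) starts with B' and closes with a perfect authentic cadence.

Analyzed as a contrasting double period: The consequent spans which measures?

measures 5–8

In a double period the four phrases pair into a large antecedent (phrases 1–2, ending half cadence) and a large consequent (phrases 3–4, ending perfect authentic cadence). The consequent spans mm. 5–8.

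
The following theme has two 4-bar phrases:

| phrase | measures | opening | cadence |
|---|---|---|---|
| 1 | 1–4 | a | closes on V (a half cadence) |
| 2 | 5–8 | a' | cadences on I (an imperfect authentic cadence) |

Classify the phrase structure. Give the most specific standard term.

Phrase 1 ends with a half cadence (weaker) and phrase 2 with an imperfect authentic cadence (stronger): antecedent + consequent = a period.
The two phrases open with the same material (a / a'), so the period is parallel.

parallel period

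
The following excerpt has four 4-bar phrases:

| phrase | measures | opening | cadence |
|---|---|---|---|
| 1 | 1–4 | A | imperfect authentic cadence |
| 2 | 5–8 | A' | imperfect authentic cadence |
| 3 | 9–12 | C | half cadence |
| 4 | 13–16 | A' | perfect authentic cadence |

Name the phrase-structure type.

contrasting double period

Four phrases in two halves: the first half (measures 1–8) ends with an imperfect authentic cadence, the second (bars 9-16) with a perfect authentic cadence — a large antecedent–consequent pair, i.e. a double period.
Phrase 3 begins with different material from phrase 1, making it contrasting.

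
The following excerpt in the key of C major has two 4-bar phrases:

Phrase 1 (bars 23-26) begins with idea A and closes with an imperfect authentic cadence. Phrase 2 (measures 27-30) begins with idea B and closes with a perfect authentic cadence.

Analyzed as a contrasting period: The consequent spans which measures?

measures 27–30

The antecedent is the phrase ending with the weaker cadence (imperfect authentic cadence, phrase 1) and the consequent the one ending more conclusively (perfect authentic cadence, phrase 2); the consequent is mm. 27-30.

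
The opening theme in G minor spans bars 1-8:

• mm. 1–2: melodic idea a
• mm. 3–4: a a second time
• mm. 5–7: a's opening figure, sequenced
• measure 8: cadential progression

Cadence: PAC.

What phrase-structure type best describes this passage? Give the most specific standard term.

Basic idea (mm. 1–2) + its repetition (mm. 3-4) form the presentation; fragmentation and cadence (bars 5-8) form the continuation — the 8-bar whole is a sentence.

sentence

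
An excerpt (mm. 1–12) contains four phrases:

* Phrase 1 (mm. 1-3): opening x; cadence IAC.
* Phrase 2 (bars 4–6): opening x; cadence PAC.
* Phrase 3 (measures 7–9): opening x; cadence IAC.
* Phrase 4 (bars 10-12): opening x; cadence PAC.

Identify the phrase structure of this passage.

The cadence pattern IAC–PAC–IAC–PAC is weak–strong twice, and phrases 3–4 restate phrases 1–2: a period heard twice, not a double period (which would end weakly at phrase 2).

repeated period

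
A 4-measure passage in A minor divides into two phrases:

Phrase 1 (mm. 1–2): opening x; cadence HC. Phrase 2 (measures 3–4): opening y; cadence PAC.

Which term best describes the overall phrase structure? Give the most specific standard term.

Phrase 1 ends with a half cadence (weaker) and phrase 2 with a perfect authentic cadence (stronger): antecedent + consequent = a period.
The two phrases open with different material (x / y), so the period is contrasting.

contrasting period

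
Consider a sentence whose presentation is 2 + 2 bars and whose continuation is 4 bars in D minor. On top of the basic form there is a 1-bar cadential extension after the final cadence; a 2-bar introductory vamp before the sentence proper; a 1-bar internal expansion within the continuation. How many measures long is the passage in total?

Basic sentence: 2 + 2 + 4 = 8 bars.
8 (basic form) + 1 (cadential extension) + 2 (introduction) + 1 (internal expansion) = 12.

12 measures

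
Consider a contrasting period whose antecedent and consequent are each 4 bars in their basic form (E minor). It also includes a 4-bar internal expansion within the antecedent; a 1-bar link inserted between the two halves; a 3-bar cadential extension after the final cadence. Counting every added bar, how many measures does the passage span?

16 measures

Basic contrasting period: 4 + 4 = 8 bars.
8 (basic form) + 4 (internal expansion) + 1 (link) + 3 (cadential extension) = 16.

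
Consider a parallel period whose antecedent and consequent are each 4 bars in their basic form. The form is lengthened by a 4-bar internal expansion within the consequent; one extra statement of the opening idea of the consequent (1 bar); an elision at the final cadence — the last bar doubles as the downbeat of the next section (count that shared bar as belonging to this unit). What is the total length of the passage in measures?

13 measures

Basic parallel period: 4 + 4 = 8 bars.
8 (basic form) + 4 (internal expansion) + 1 (extra statement) = 13.
The elision shares a bar with the next section but does not change this unit's count.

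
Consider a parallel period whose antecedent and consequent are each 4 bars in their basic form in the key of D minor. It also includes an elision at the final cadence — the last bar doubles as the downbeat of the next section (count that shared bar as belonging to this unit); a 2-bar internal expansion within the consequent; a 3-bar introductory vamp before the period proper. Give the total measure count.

13 measures

Basic parallel period: 4 + 4 = 8 bars.
8 (basic form) + 2 (internal expansion) + 3 (introduction) = 13.
The elision shares a bar with the next section but does not change this unit's count.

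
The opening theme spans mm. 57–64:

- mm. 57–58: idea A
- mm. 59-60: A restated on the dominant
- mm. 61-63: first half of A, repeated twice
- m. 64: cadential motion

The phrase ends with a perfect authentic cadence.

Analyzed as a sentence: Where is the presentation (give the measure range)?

measures 57–60

The presentation of a sentence is the basic idea (bars 57–58) plus its repetition (measures 59-60); the presentation is therefore measures 57-60.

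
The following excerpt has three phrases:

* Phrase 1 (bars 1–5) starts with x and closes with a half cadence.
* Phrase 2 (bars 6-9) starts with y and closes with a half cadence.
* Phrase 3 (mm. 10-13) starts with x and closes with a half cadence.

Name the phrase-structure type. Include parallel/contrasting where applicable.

phrase group

The final phrase closes with a half cadence, which is not stronger than the preceding half cadence; the 3 phrases lack an overall antecedent–consequent design and so form a phrase group.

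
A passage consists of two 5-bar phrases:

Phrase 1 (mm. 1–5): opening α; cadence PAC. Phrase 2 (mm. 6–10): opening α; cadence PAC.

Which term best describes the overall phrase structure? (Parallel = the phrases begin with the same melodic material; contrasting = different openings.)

repeated phrase

Both phrases have the same opening (α) and the same cadence (perfect authentic cadence): the second is a restatement, not a consequent, so this is a repeated phrase rather than a period.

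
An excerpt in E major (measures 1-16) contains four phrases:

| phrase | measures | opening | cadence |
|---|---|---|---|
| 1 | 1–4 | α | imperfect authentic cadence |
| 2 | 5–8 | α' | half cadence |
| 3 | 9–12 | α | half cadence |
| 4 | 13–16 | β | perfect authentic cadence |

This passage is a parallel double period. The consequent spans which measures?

measures 9–16

In a double period the four phrases pair into a large antecedent (phrases 1–2, ending half cadence) and a large consequent (phrases 3–4, ending perfect authentic cadence). The consequent spans mm. 9–16.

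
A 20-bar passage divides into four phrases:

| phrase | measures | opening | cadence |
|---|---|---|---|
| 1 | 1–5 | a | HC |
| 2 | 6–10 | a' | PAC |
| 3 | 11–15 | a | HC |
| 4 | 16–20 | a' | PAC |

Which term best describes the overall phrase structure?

The cadence pattern HC–PAC–HC–PAC is weak–strong twice, and phrases 3–4 restate phrases 1–2: a period heard twice, not a double period (which would end weakly at phrase 2).

repeated period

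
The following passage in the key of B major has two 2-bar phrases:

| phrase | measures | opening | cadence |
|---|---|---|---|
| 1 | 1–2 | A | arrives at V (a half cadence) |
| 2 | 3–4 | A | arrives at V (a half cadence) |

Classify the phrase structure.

repeated phrase

Both phrases have the same opening (A) and the same cadence (half cadence): the second is a restatement, not a consequent, so this is a repeated phrase rather than a period.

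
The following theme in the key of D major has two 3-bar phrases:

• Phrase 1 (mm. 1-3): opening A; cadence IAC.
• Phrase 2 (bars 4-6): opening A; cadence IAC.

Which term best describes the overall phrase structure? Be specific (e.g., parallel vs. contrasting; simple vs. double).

repeated phrase

Both phrases have the same opening (A) and the same cadence (imperfect authentic cadence): the second is a restatement, not a consequent, so this is a repeated phrase rather than a period.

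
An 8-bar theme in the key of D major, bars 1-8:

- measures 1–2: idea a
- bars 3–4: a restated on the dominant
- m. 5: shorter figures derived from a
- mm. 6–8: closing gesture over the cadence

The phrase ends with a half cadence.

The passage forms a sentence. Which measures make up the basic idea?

The presentation of a sentence is the basic idea (measures 1–2) plus its repetition (measures 3–4); the basic idea is therefore mm. 1–2.

measures 1–2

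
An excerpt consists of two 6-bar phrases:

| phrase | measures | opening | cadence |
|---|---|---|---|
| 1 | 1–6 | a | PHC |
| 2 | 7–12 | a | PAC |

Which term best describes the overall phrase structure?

Phrase 1 ends with a Phrygian half cadence (weaker) and phrase 2 with a perfect authentic cadence (stronger): antecedent + consequent = a period.
The two phrases open with the same material (a / a), so the period is parallel.

parallel period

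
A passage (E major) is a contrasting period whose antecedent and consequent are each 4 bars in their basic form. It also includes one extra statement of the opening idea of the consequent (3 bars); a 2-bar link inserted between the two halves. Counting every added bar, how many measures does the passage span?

13 measures

Basic contrasting period: 4 + 4 = 8 bars.
8 (basic form) + 3 (extra statement) + 2 (link) = 13.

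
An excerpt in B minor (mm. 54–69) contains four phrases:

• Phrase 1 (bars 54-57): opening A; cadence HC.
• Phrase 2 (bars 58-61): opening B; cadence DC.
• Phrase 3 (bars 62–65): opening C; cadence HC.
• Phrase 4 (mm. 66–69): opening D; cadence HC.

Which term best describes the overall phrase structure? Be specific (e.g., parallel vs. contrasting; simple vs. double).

Phrase 4 ends with a half cadence, no stronger than phrase 2's deceptive cadence, so the four phrases do not form a double period; nor do phrases 3–4 duplicate 1–2, so it is not a repeated period. With no phrase reaching a conclusive cadence, the passage is a phrase group.

phrase group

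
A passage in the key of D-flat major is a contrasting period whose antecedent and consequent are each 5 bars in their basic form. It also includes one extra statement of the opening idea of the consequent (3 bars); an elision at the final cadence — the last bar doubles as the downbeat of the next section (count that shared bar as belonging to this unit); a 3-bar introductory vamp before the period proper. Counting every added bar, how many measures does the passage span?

Basic contrasting period: 5 + 5 = 10 bars.
10 (basic form) + 3 (extra statement) + 3 (introduction) = 16.
The elision shares a bar with the next section but does not change this unit's count.

16 measures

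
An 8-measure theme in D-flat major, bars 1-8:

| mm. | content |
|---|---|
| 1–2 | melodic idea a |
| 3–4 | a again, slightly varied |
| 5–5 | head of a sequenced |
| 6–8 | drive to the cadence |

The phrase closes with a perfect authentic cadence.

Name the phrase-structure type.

Basic idea (bars 1–2) + its repetition (mm. 3–4) form the presentation; fragmentation and cadence (mm. 5–8) form the continuation — the 8-bar whole is a sentence.

sentence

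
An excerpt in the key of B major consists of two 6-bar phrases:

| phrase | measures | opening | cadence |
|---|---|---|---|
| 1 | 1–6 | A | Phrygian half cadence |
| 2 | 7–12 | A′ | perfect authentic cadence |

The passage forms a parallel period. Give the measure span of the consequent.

The antecedent is the phrase ending with the weaker cadence (Phrygian half cadence, phrase 1) and the consequent the one ending more conclusively (perfect authentic cadence, phrase 2); the consequent is mm. 7–12.

measures 7–12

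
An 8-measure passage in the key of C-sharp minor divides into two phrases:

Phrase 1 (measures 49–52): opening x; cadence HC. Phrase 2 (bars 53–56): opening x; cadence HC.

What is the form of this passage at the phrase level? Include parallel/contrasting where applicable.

repeated phrase

Both phrases have the same opening (x) and the same cadence (half cadence): the second is a restatement, not a consequent, so this is a repeated phrase rather than a period.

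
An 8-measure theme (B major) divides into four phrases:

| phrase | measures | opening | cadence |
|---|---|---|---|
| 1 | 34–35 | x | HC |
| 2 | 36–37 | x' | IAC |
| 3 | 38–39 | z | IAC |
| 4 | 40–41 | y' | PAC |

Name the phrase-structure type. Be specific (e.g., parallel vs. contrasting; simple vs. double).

contrasting double period

Four phrases in two halves: the first half (mm. 34–37) ends with an imperfect authentic cadence, the second (mm. 38-41) with a perfect authentic cadence — a large antecedent–consequent pair, i.e. a double period.
Phrase 3 begins with different material from phrase 1, making it contrasting.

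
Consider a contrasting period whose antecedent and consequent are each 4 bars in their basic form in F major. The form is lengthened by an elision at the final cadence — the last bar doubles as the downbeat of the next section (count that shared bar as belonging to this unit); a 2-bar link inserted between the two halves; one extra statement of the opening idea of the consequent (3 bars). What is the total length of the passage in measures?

Basic contrasting period: 4 + 4 = 8 bars.
8 (basic form) + 2 (link) + 3 (extra statement) = 13.
The elision shares a bar with the next section but does not change this unit's count.

13 measures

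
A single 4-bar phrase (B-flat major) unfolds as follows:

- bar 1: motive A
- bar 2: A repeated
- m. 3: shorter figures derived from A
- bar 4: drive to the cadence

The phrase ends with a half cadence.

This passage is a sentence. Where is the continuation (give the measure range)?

measures 3–4

After the presentation (mm. 1–2), the continuation covers the fragmentation through the cadence: mm. 3–4.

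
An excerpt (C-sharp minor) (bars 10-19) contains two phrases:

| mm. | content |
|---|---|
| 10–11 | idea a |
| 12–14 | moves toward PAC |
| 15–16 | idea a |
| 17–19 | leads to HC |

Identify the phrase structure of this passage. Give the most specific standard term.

phrase group

The second phrase closes with a half cadence, which is not stronger than the first phrase's perfect authentic cadence; without a weak→strong cadential pair there is no antecedent–consequent relationship, so this is a phrase group rather than a period.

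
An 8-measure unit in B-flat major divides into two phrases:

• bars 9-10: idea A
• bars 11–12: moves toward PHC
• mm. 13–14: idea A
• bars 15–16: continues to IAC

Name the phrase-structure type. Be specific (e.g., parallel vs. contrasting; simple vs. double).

Phrase 1 ends with a Phrygian half cadence (weaker) and phrase 2 with an imperfect authentic cadence (stronger): antecedent + consequent = a period.
The two phrases open with the same material (A / A), so the period is parallel.

parallel period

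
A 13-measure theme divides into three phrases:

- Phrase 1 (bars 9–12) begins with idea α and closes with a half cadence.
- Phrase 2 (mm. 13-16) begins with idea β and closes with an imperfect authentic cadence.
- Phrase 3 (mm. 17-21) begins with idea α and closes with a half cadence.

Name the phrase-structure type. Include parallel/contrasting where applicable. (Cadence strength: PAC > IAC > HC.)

phrase group

The final phrase closes with a half cadence, which is not stronger than the preceding imperfect authentic cadence; the 3 phrases lack an overall antecedent–consequent design and so form a phrase group.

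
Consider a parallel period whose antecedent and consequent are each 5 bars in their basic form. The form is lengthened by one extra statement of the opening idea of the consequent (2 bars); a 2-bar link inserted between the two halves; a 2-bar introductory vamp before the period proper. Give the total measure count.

Basic parallel period: 5 + 5 = 10 bars.
10 (basic form) + 2 (extra statement) + 2 (link) + 2 (introduction) = 16.

16 measures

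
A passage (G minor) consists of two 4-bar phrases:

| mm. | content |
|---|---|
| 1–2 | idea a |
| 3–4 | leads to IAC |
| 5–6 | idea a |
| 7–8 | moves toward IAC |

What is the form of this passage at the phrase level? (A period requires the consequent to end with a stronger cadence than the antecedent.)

repeated phrase

Both phrases have the same opening (a) and the same cadence (imperfect authentic cadence): the second is a restatement, not a consequent, so this is a repeated phrase rather than a period.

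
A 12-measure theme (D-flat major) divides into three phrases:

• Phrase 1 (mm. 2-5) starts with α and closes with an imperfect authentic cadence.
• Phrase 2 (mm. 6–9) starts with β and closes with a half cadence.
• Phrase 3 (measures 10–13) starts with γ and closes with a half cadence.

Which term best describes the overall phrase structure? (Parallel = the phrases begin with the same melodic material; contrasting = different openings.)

phrase group

The final phrase closes with a half cadence, which is not stronger than the preceding half cadence; the 3 phrases lack an overall antecedent–consequent design and so form a phrase group.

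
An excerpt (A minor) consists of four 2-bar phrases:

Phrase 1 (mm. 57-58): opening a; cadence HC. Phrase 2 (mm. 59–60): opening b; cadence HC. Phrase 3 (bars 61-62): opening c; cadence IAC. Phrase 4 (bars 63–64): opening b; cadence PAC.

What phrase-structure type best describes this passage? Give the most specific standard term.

contrasting double period

Four phrases in two halves: the first half (measures 57–60) ends with a half cadence, the second (measures 61-64) with a perfect authentic cadence — a large antecedent–consequent pair, i.e. a double period.
Phrase 3 begins with different material from phrase 1, making it contrasting.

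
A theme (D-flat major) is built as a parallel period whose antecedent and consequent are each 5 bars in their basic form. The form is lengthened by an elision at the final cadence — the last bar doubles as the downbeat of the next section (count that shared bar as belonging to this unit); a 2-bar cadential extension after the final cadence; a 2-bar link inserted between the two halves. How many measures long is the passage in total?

Basic parallel period: 5 + 5 = 10 bars.
10 (basic form) + 2 (cadential extension) + 2 (link) = 14.
The elision shares a bar with the next section but does not change this unit's count.

14 measures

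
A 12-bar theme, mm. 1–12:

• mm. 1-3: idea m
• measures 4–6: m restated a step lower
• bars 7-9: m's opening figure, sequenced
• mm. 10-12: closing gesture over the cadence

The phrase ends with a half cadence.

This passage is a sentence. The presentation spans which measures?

measures 1–6

The presentation of a sentence is the basic idea (mm. 1-3) plus its repetition (mm. 4–6); the presentation is therefore measures 1–6.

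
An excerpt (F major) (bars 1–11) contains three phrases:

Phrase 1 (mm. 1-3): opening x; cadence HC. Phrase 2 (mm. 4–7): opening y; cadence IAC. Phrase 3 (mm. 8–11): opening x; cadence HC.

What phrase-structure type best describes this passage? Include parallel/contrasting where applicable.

phrase group

The final phrase closes with a half cadence, which is not stronger than the preceding imperfect authentic cadence; the 3 phrases lack an overall antecedent–consequent design and so form a phrase group.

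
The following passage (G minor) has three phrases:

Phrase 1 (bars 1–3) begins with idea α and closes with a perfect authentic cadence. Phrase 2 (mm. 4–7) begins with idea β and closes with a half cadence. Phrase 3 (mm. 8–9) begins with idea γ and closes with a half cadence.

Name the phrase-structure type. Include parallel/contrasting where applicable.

The final phrase closes with a half cadence, which is not stronger than the preceding half cadence; the 3 phrases lack an overall antecedent–consequent design and so form a phrase group.

phrase group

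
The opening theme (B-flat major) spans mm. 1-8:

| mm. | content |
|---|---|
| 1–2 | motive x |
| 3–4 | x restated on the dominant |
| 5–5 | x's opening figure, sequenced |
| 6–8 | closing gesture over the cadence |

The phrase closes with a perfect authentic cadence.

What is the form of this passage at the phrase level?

Basic idea (mm. 1–2) + its repetition (bars 3–4) form the presentation; fragmentation and cadence (measures 5–8) form the continuation — the 8-bar whole is a sentence.

sentence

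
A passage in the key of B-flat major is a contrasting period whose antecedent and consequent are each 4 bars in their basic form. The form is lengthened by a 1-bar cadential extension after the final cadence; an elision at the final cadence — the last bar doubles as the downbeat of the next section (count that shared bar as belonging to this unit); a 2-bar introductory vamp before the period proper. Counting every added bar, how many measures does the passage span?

Basic contrasting period: 4 + 4 = 8 bars.
8 (basic form) + 1 (cadential extension) + 2 (introduction) = 11.
The elision shares a bar with the next section but does not change this unit's count.

11 measures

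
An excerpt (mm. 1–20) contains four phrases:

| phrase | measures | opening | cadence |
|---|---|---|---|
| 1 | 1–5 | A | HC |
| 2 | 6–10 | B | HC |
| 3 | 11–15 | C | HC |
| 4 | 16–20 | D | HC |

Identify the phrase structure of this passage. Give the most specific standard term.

phrase group

Phrase 4 ends with a half cadence, no stronger than phrase 2's half cadence, so the four phrases do not form a double period; nor do phrases 3–4 duplicate 1–2, so it is not a repeated period. With no phrase reaching a conclusive cadence, the passage is a phrase group.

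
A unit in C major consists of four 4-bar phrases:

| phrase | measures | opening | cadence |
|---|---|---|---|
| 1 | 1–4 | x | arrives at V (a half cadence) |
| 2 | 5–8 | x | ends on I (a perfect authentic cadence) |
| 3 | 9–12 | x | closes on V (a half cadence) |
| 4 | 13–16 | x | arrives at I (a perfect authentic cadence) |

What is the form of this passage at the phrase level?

The cadence pattern HC–PAC–HC–PAC is weak–strong twice, and phrases 3–4 restate phrases 1–2: a period heard twice, not a double period (which would end weakly at phrase 2).

repeated period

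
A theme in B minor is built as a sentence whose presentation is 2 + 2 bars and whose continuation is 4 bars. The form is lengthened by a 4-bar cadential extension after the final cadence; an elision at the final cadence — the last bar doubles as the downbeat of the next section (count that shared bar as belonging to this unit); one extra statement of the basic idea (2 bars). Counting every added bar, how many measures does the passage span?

14 measures

Basic sentence: 2 + 2 + 4 = 8 bars.
8 (basic form) + 4 (cadential extension) + 2 (extra statement) = 14.
The elision shares a bar with the next section but does not change this unit's count.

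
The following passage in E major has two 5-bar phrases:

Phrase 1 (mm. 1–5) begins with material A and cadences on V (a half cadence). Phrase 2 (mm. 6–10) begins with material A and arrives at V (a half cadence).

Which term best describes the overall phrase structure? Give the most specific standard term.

Both phrases have the same opening (A) and the same cadence (half cadence): the second is a restatement, not a consequent, so this is a repeated phrase rather than a period.

repeated phrase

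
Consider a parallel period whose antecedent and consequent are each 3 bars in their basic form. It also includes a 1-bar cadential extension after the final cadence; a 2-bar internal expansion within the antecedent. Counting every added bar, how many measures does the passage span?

Basic parallel period: 3 + 3 = 6 bars.
6 (basic form) + 1 (cadential extension) + 2 (internal expansion) = 9.

9 measures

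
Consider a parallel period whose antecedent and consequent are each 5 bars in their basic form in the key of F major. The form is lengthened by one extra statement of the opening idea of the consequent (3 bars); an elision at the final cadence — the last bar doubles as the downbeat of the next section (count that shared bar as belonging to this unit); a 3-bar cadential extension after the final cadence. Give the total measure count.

Basic parallel period: 5 + 5 = 10 bars.
10 (basic form) + 3 (extra statement) + 3 (cadential extension) = 16.
The elision shares a bar with the next section but does not change this unit's count.

16 measures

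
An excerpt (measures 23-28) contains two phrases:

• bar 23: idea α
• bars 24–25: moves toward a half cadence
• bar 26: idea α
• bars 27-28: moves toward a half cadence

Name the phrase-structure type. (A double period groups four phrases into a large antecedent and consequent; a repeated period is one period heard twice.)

repeated phrase

Both phrases have the same opening (α) and the same cadence (half cadence): the second is a restatement, not a consequent, so this is a repeated phrase rather than a period.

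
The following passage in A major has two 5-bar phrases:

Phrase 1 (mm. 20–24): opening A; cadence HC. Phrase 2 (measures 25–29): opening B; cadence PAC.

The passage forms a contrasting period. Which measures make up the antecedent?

measures 20–24

The antecedent is the phrase ending with the weaker cadence (half cadence, phrase 1) and the consequent the one ending more conclusively (perfect authentic cadence, phrase 2); the antecedent is bars 20–24.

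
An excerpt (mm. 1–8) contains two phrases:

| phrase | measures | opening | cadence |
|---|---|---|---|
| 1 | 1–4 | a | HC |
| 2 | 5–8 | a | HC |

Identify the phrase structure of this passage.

Both phrases have the same opening (a) and the same cadence (half cadence): the second is a restatement, not a consequent, so this is a repeated phrase rather than a period.

repeated phrase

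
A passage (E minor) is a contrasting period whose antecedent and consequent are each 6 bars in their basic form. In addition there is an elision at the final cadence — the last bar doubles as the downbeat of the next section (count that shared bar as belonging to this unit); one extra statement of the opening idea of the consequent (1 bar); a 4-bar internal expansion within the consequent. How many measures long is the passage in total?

17 measures

Basic contrasting period: 6 + 6 = 12 bars.
12 (basic form) + 1 (extra statement) + 4 (internal expansion) = 17.
The elision shares a bar with the next section but does not change this unit's count.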